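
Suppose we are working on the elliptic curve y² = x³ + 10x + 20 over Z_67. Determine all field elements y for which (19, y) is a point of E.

none

x³ + 10x + 20 = 7069 ≡ 34 (mod 67).
34 is a non-residue mod 67; no y exists.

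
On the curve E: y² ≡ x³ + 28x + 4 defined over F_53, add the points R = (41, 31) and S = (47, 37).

(19, 44)

(41, 31) + (47, 37). λ = (37 - 31)/(47 - 41) ≡ 6/6 mod 53. 6⁻¹ ≡ 9 (mod 53), so λ ≡ 1.
  x = λ² - 41 - 47 = 1 - 88 ≡ 19; y = λ·(41 - 19) - 31 ≡ 44. → (19, 44)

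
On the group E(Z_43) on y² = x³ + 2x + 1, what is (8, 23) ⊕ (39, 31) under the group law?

(8, 23) + (39, 31). λ = (31 - 23)/(39 - 8) ≡ 8/31 mod 43. 31⁻¹ ≡ 25 (mod 43), so λ ≡ 28.
  x = λ² - 8 - 39 = 784 - 47 ≡ 6; y = λ·(8 - 6) - 23 ≡ 33. → (6, 33)

(6, 33)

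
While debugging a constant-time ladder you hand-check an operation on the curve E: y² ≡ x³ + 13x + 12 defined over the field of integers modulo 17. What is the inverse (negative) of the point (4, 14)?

-(4, 14) = (4, -14 mod 17) = (4, 3).

(4, 3)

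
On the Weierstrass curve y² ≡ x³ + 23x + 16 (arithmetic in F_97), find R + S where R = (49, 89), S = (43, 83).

(6, 51)

(49, 89) + (43, 83). λ = (83 - 89)/(43 - 49) ≡ 91/91 mod 97. 91⁻¹ ≡ 16 (mod 97) since 91·16 = 1456 ≡ 1, so λ ≡ 1.
  x = λ² - 49 - 43 = 1 - 92 ≡ 6; y = λ·(49 - 6) - 89 ≡ 51. → (6, 51)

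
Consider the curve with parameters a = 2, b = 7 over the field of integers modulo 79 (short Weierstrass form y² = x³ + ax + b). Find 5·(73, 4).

(67, 54)

Write Q = (73, 4).
Double-and-add on 5 = (101)₂. Start with Q = (73, 4) for the leading 1-bit.
double: tangent at (73, 4): λ = (3·73² + 2)/(2·4) ≡ 31/8. 8⁻¹ ≡ 10 (mod 79) since 8·10 = 80 ≡ 1, so λ ≡ 31·10 ≡ 73.
  x = λ² - 73 - 73 = 5329 - 146 ≡ 48; y = λ·(73 - 48) - 4 ≡ 4. → (48, 4)
double: tangent at (48, 4): λ = (3·48² + 2)/(2·4) ≡ 41/8. 8⁻¹ ≡ 10 (mod 79) since 8·10 = 80 ≡ 1, so λ ≡ 41·10 ≡ 15.
  x = λ² - 48 - 48 = 225 - 96 ≡ 50; y = λ·(48 - 50) - 4 ≡ 45. → (50, 45)
add Q: (50, 45) + (73, 4). λ = (4 - 45)/(73 - 50) ≡ 38/23 mod 79. 23⁻¹ ≡ 55 (mod 79), so λ ≡ 36.
  x = λ² - 50 - 73 = 1296 - 123 ≡ 67; y = λ·(50 - 67) - 45 ≡ 54. → (67, 54)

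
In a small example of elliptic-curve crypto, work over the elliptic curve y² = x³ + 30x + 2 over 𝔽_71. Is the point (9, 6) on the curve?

y² = 6² ≡ 36; x³ + 30x + 2 = 1001 ≡ 7 (mod 71). 36 ≠ 7.

no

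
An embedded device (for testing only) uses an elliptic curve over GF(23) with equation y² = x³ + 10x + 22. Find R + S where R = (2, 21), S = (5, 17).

(2, 21) + (5, 17). λ = (17 - 21)/(5 - 2) ≡ 19/3 mod 23. 3⁻¹ ≡ 8 (mod 23), so λ ≡ 14.
  x = λ² - 2 - 5 = 196 - 7 ≡ 5; y = λ·(2 - 5) - 21 ≡ 6. → (5, 6)

(5, 6)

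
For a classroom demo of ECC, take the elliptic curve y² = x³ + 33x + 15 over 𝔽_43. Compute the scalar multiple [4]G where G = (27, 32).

(42, 29)

Repeated addition: build up to 4G.
2G: tangent at (27, 32): λ = (3·27² + 33)/(2·32) ≡ 27/21. 21⁻¹ ≡ 41 (mod 43) since 21·41 = 861 ≡ 1, so λ ≡ 27·41 ≡ 32.
  x = λ² - 27 - 27 = 1024 - 54 ≡ 24; y = λ·(27 - 24) - 32 ≡ 21. → (24, 21)
3G: (24, 21) + (27, 32). λ = (32 - 21)/(27 - 24) ≡ 11/3 mod 43. 3⁻¹ ≡ 29 (mod 43), so λ ≡ 18.
  x = λ² - 24 - 27 = 324 - 51 ≡ 15; y = λ·(24 - 15) - 21 ≡ 12. → (15, 12)
4G: (15, 12) + (27, 32). λ = (32 - 12)/(27 - 15) ≡ 20/12 mod 43. 12⁻¹ ≡ 18 (mod 43), so λ ≡ 16.
  x = λ² - 15 - 27 = 256 - 42 ≡ 42; y = λ·(15 - 42) - 12 ≡ 29. → (42, 29)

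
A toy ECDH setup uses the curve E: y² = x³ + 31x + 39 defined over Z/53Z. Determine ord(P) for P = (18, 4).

2P: tangent at (18, 4): λ = (3·18² + 31)/(2·4) ≡ 49/8. 8⁻¹ ≡ 20 (mod 53) since 8·20 = 160 ≡ 1, so λ ≡ 49·20 ≡ 26.
  x = λ² - 18 - 18 = 676 - 36 ≡ 4; y = λ·(18 - 4) - 4 ≡ 42. → (4, 42)
3P: (4, 42) + (18, 4). λ = (4 - 42)/(18 - 4) ≡ 15/14 mod 53. 14⁻¹ ≡ 19 (mod 53), so λ ≡ 20.
  x = λ² - 4 - 18 = 400 - 22 ≡ 7; y = λ·(4 - 7) - 42 ≡ 4. → (7, 4)
4P: (7, 4) + (18, 4). λ = (4 - 4)/(18 - 7) ≡ 0/11 mod 53. 11⁻¹ ≡ 29 (mod 53), so λ ≡ 0.
  x = λ² - 7 - 18 = 0 - 25 ≡ 28; y = λ·(7 - 28) - 4 ≡ 49. → (28, 49)
5P: (28, 49) + (18, 4). λ = (4 - 49)/(18 - 28) ≡ 8/43 mod 53. 43⁻¹ ≡ 37 (mod 53), so λ ≡ 31.
  x = λ² - 28 - 18 = 961 - 46 ≡ 14; y = λ·(28 - 14) - 49 ≡ 14. → (14, 14)
6P: (14, 14) + (18, 4). λ = (4 - 14)/(18 - 14) ≡ 43/4 mod 53. 4⁻¹ ≡ 40 (mod 53) since 4·40 = 160 ≡ 1, so λ ≡ 24.
  x = λ² - 14 - 18 = 576 - 32 ≡ 14; y = λ·(14 - 14) - 14 ≡ 39. → (14, 39)
7P: (14, 39) + (18, 4). λ = (4 - 39)/(18 - 14) ≡ 18/4 mod 53. 4⁻¹ ≡ 40 (mod 53), so λ ≡ 31.
  x = λ² - 14 - 18 = 961 - 32 ≡ 28; y = λ·(14 - 28) - 39 ≡ 4. → (28, 4)
8P: (28, 4) + (18, 4). λ = (4 - 4)/(18 - 28) ≡ 0/43 mod 53. 43⁻¹ ≡ 37 (mod 53), so λ ≡ 0.
  x = λ² - 28 - 18 = 0 - 46 ≡ 7; y = λ·(28 - 7) - 4 ≡ 49. → (7, 49)
9P: (7, 49) + (18, 4). λ = (4 - 49)/(18 - 7) ≡ 8/11 mod 53. 11⁻¹ ≡ 29 (mod 53) since 11·29 = 319 ≡ 1, so λ ≡ 20.
  x = λ² - 7 - 18 = 400 - 25 ≡ 4; y = λ·(7 - 4) - 49 ≡ 11. → (4, 11)
10P: (4, 11) + (18, 4). λ = (4 - 11)/(18 - 4) ≡ 46/14 mod 53. 14⁻¹ ≡ 19 (mod 53), so λ ≡ 26.
  x = λ² - 4 - 18 = 676 - 22 ≡ 18; y = λ·(4 - 18) - 11 ≡ 49. → (18, 49)
11P: (18, 49) + (18, 4): same x and y₁ ≡ -y₂, so the sum is O.
11P = O, so the order is 11.

11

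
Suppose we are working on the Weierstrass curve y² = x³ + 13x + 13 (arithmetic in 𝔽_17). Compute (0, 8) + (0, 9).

The two points share x = 0 and their y-coordinates satisfy 8 + 9 ≡ 0 (mod 17), so they are inverses. Their sum is the point at infinity.

O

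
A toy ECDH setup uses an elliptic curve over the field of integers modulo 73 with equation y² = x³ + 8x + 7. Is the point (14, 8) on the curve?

y² = 8² ≡ 64; x³ + 8x + 7 = 2863 ≡ 16 (mod 73). 64 ≠ 16.

no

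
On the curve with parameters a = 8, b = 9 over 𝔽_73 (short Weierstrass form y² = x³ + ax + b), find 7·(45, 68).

(26, 28)

Write Q = (45, 68).
Double-and-add on 7 = (111)₂. Start with Q = (45, 68) for the leading 1-bit.
double: tangent at (45, 68): λ = (3·45² + 8)/(2·68) ≡ 24/63. 63⁻¹ ≡ 51 (mod 73) since 63·51 = 3213 ≡ 1, so λ ≡ 24·51 ≡ 56.
  x = λ² - 45 - 45 = 3136 - 90 ≡ 53; y = λ·(45 - 53) - 68 ≡ 68. → (53, 68)
add Q: (53, 68) + (45, 68). λ = (68 - 68)/(45 - 53) ≡ 0/65 mod 73. 65⁻¹ ≡ 9 (mod 73), so λ ≡ 0.
  x = λ² - 53 - 45 = 0 - 98 ≡ 48; y = λ·(53 - 48) - 68 ≡ 5. → (48, 5)
double: tangent at (48, 5): λ = (3·48² + 8)/(2·5) ≡ 58/10. 10⁻¹ ≡ 22 (mod 73) since 10·22 = 220 ≡ 1, so λ ≡ 58·22 ≡ 35.
  x = λ² - 48 - 48 = 1225 - 96 ≡ 34; y = λ·(48 - 34) - 5 ≡ 47. → (34, 47)
add Q: (34, 47) + (45, 68). λ = (68 - 47)/(45 - 34) ≡ 21/11 mod 73. 11⁻¹ ≡ 20 (mod 73), so λ ≡ 55.
  x = λ² - 34 - 45 = 3025 - 79 ≡ 26; y = λ·(34 - 26) - 47 ≡ 28. → (26, 28)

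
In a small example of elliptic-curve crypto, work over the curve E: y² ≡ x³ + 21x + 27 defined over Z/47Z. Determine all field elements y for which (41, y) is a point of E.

x³ + 21x + 27 = 69809 ≡ 14 (mod 47).
Square roots of 14 mod 47: 22 and 25 (since 22² = 484 ≡ 14).

22, 25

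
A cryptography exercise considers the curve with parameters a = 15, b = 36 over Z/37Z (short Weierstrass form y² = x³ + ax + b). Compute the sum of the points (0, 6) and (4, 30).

(32, 24)

(0, 6) + (4, 30). λ = (30 - 6)/(4 - 0) ≡ 24/4 mod 37. 4⁻¹ ≡ 28 (mod 37) since 4·28 = 112 ≡ 1, so λ ≡ 6.
  x = λ² - 0 - 4 = 36 - 4 ≡ 32; y = λ·(0 - 32) - 6 ≡ 24. → (32, 24)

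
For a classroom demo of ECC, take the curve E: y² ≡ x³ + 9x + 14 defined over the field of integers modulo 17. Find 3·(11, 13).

O

Write G = (11, 13).
Repeated addition: build up to 3G.
2G: tangent at (11, 13): λ = (3·11² + 9)/(2·13) ≡ 15/9. 9⁻¹ ≡ 2 (mod 17), so λ ≡ 15·2 ≡ 13.
  x = λ² - 11 - 11 = 169 - 22 ≡ 11; y = λ·(11 - 11) - 13 ≡ 4. → (11, 4)
3G: (11, 4) + (11, 13): same x and y₁ ≡ -y₂, so the sum is 𝒪.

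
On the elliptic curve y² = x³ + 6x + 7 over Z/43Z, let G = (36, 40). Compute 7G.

Double-and-add on 7 = (111)₂. Start with G = (36, 40) for the leading 1-bit.
double: tangent at (36, 40): λ = (3·36² + 6)/(2·40) ≡ 24/37. 37⁻¹ ≡ 7 (mod 43), so λ ≡ 24·7 ≡ 39.
  x = λ² - 36 - 36 = 1521 - 72 ≡ 30; y = λ·(36 - 30) - 40 ≡ 22. → (30, 22)
add G: (30, 22) + (36, 40). λ = (40 - 22)/(36 - 30) ≡ 18/6 mod 43. 6⁻¹ ≡ 36 (mod 43) since 6·36 = 216 ≡ 1, so λ ≡ 3.
  x = λ² - 30 - 36 = 9 - 66 ≡ 29; y = λ·(30 - 29) - 22 ≡ 24. → (29, 24)
double: tangent at (29, 24): λ = (3·29² + 6)/(2·24) ≡ 35/5. 5⁻¹ ≡ 26 (mod 43) since 5·26 = 130 ≡ 1, so λ ≡ 35·26 ≡ 7.
  x = λ² - 29 - 29 = 49 - 58 ≡ 34; y = λ·(29 - 34) - 24 ≡ 27. → (34, 27)
add G: (34, 27) + (36, 40). λ = (40 - 27)/(36 - 34) ≡ 13/2 mod 43. 2⁻¹ ≡ 22 (mod 43), so λ ≡ 28.
  x = λ² - 34 - 36 = 784 - 70 ≡ 26; y = λ·(34 - 26) - 27 ≡ 25. → (26, 25)

(26, 25)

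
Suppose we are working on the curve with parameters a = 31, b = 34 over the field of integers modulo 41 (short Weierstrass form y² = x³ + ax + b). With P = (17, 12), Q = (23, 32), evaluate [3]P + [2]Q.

First 3P:
Repeated addition: build up to 3P.
2P: tangent at (17, 12): λ = (3·17² + 31)/(2·12) ≡ 37/24. 24⁻¹ ≡ 12 (mod 41) since 24·12 = 288 ≡ 1, so λ ≡ 37·12 ≡ 34.
  x = λ² - 17 - 17 = 1156 - 34 ≡ 15; y = λ·(17 - 15) - 12 ≡ 15. → (15, 15)
3P: (15, 15) + (17, 12). λ = (12 - 15)/(17 - 15) ≡ 38/2 mod 41. 2⁻¹ ≡ 21 (mod 41) since 2·21 = 42 ≡ 1, so λ ≡ 19.
  x = λ² - 15 - 17 = 361 - 32 ≡ 1; y = λ·(15 - 1) - 15 ≡ 5. → (1, 5)
3P = (1, 5).
Next 2Q:
Repeated addition: build up to 2Q.
2Q: tangent at (23, 32): λ = (3·23² + 31)/(2·32) ≡ 19/23. 23⁻¹ ≡ 25 (mod 41), so λ ≡ 19·25 ≡ 24.
  x = λ² - 23 - 23 = 576 - 46 ≡ 38; y = λ·(23 - 38) - 32 ≡ 18. → (38, 18)
2Q = (38, 18).
Finally 3P + 2Q:
(1, 5) + (38, 18). λ = (18 - 5)/(38 - 1) ≡ 13/37 mod 41. 37⁻¹ ≡ 10 (mod 41) since 37·10 = 370 ≡ 1, so λ ≡ 7.
  x = λ² - 1 - 38 = 49 - 39 ≡ 10; y = λ·(1 - 10) - 5 ≡ 14. → (10, 14)

(10, 14)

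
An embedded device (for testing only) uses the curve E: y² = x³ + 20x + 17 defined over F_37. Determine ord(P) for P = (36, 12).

2P: tangent at (36, 12): λ = (3·36² + 20)/(2·12) ≡ 23/24. 24⁻¹ ≡ 17 (mod 37), so λ ≡ 23·17 ≡ 21.
  x = λ² - 36 - 36 = 441 - 72 ≡ 36; y = λ·(36 - 36) - 12 ≡ 25. → (36, 25)
3P: (36, 25) + (36, 12): same x and y₁ ≡ -y₂, so the sum is the point at infinity.
3P = the point at infinity, so the order is 3.

3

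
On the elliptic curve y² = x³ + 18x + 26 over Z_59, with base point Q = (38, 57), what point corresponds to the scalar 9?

Double-and-add on 9 = (1001)₂. Start with Q = (38, 57) for the leading 1-bit.
double: tangent at (38, 57): λ = (3·38² + 18)/(2·57) ≡ 43/55. 55⁻¹ ≡ 44 (mod 59), so λ ≡ 43·44 ≡ 4.
  x = λ² - 38 - 38 = 16 - 76 ≡ 58; y = λ·(38 - 58) - 57 ≡ 40. → (58, 40)
double: tangent at (58, 40): λ = (3·58² + 18)/(2·40) ≡ 21/21. 21⁻¹ ≡ 45 (mod 59), so λ ≡ 21·45 ≡ 1.
  x = λ² - 58 - 58 = 1 - 116 ≡ 3; y = λ·(58 - 3) - 40 ≡ 15. → (3, 15)
double: tangent at (3, 15): λ = (3·3² + 18)/(2·15) ≡ 45/30. 30⁻¹ ≡ 2 (mod 59), so λ ≡ 45·2 ≡ 31.
  x = λ² - 3 - 3 = 961 - 6 ≡ 11; y = λ·(3 - 11) - 15 ≡ 32. → (11, 32)
add Q: (11, 32) + (38, 57). λ = (57 - 32)/(38 - 11) ≡ 25/27 mod 59. 27⁻¹ ≡ 35 (mod 59), so λ ≡ 49.
  x = λ² - 11 - 38 = 2401 - 49 ≡ 51; y = λ·(11 - 51) - 32 ≡ 14. → (51, 14)

(51, 14)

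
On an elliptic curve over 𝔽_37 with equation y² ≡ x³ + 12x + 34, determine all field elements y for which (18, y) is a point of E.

none

x³ + 12x + 34 = 6082 ≡ 14 (mod 37).
14 is a non-residue mod 37; no y exists.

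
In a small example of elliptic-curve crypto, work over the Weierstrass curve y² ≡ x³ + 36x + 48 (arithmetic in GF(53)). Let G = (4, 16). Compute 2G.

(8, 0)

tangent at (4, 16): λ = (3·4² + 36)/(2·16) ≡ 31/32. 32⁻¹ ≡ 5 (mod 53) since 32·5 = 160 ≡ 1, so λ ≡ 31·5 ≡ 49.
  x = λ² - 4 - 4 = 2401 - 8 ≡ 8; y = λ·(4 - 8) - 16 ≡ 0. → (8, 0)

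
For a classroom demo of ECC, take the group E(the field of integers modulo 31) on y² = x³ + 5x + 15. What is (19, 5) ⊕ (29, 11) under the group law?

(19, 5) + (29, 11). λ = (11 - 5)/(29 - 19) ≡ 6/10 mod 31. 10⁻¹ ≡ 28 (mod 31) since 10·28 = 280 ≡ 1, so λ ≡ 13.
  x = λ² - 19 - 29 = 169 - 48 ≡ 28; y = λ·(19 - 28) - 5 ≡ 2. → (28, 2)

(28, 2)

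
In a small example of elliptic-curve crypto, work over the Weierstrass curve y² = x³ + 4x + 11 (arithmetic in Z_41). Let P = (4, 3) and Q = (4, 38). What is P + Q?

O

The two points share x = 4 and their y-coordinates satisfy 3 + 38 ≡ 0 (mod 41), so they are inverses. Their sum is ∞.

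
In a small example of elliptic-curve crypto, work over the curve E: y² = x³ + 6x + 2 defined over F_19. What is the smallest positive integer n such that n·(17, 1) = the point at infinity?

2P: tangent at (17, 1): λ = (3·17² + 6)/(2·1) ≡ 18/2. 2⁻¹ ≡ 10 (mod 19), so λ ≡ 18·10 ≡ 9.
  x = λ² - 17 - 17 = 81 - 34 ≡ 9; y = λ·(17 - 9) - 1 ≡ 14. → (9, 14)
3P: (9, 14) + (17, 1). λ = (1 - 14)/(17 - 9) ≡ 6/8 mod 19. 8⁻¹ ≡ 12 (mod 19) since 8·12 = 96 ≡ 1, so λ ≡ 15.
  x = λ² - 9 - 17 = 225 - 26 ≡ 9; y = λ·(9 - 9) - 14 ≡ 5. → (9, 5)
4P: (9, 5) + (17, 1). λ = (1 - 5)/(17 - 9) ≡ 15/8 mod 19. 8⁻¹ ≡ 12 (mod 19), so λ ≡ 9.
  x = λ² - 9 - 17 = 81 - 26 ≡ 17; y = λ·(9 - 17) - 5 ≡ 18. → (17, 18)
5P: (17, 18) + (17, 1): same x and y₁ ≡ -y₂, so the sum is the point at infinity.
5P = the point at infinity, so the order is 5.

5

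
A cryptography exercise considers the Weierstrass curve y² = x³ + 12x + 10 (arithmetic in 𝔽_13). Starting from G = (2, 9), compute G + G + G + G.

O

Double-and-add on 4 = (100)₂. Start with G = (2, 9) for the leading 1-bit.
double: tangent at (2, 9): λ = (3·2² + 12)/(2·9) ≡ 11/5. 5⁻¹ ≡ 8 (mod 13), so λ ≡ 11·8 ≡ 10.
  x = λ² - 2 - 2 = 100 - 4 ≡ 5; y = λ·(2 - 5) - 9 ≡ 0. → (5, 0)
double: (5, 0) + (5, 0): same x and y₁ ≡ -y₂, so the sum is 𝒪.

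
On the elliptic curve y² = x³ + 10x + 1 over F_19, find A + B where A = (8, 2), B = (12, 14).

(8, 17)

(8, 2) + (12, 14). λ = (14 - 2)/(12 - 8) ≡ 12/4 mod 19. 4⁻¹ ≡ 5 (mod 19) since 4·5 = 20 ≡ 1, so λ ≡ 3.
  x = λ² - 8 - 12 = 9 - 20 ≡ 8; y = λ·(8 - 8) - 2 ≡ 17. → (8, 17)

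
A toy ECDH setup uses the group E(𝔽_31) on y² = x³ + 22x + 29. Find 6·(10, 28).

Write G = (10, 28).
Double-and-add on 6 = (110)₂. Start with G = (10, 28) for the leading 1-bit.
double: tangent at (10, 28): λ = (3·10² + 22)/(2·28) ≡ 12/25. 25⁻¹ ≡ 5 (mod 31), so λ ≡ 12·5 ≡ 29.
  x = λ² - 10 - 10 = 841 - 20 ≡ 15; y = λ·(10 - 15) - 28 ≡ 13. → (15, 13)
add G: (15, 13) + (10, 28). λ = (28 - 13)/(10 - 15) ≡ 15/26 mod 31. 26⁻¹ ≡ 6 (mod 31) since 26·6 = 156 ≡ 1, so λ ≡ 28.
  x = λ² - 15 - 10 = 784 - 25 ≡ 15; y = λ·(15 - 15) - 13 ≡ 18. → (15, 18)
double: tangent at (15, 18): λ = (3·15² + 22)/(2·18) ≡ 15/5. 5⁻¹ ≡ 25 (mod 31), so λ ≡ 15·25 ≡ 3.
  x = λ² - 15 - 15 = 9 - 30 ≡ 10; y = λ·(15 - 10) - 18 ≡ 28. → (10, 28)

(10, 28)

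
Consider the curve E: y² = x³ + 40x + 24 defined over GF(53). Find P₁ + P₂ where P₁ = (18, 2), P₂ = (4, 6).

(30, 9)

(18, 2) + (4, 6). λ = (6 - 2)/(4 - 18) ≡ 4/39 mod 53. 39⁻¹ ≡ 34 (mod 53), so λ ≡ 30.
  x = λ² - 18 - 4 = 900 - 22 ≡ 30; y = λ·(18 - 30) - 2 ≡ 9. → (30, 9)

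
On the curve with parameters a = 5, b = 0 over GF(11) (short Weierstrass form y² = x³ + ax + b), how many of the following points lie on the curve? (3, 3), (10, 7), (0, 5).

(3, 3): 3² ≡ 9, rhs ≡ 9 → on.
(10, 7): 7² ≡ 5, rhs ≡ 5 → on.
(0, 5): 5² ≡ 3, rhs ≡ 0 → off.

2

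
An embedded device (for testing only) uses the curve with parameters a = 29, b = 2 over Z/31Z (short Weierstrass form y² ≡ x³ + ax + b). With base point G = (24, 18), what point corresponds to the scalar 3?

Repeated addition: build up to 3G.
2G: tangent at (24, 18): λ = (3·24² + 29)/(2·18) ≡ 21/5. 5⁻¹ ≡ 25 (mod 31), so λ ≡ 21·25 ≡ 29.
  x = λ² - 24 - 24 = 841 - 48 ≡ 18; y = λ·(24 - 18) - 18 ≡ 1. → (18, 1)
3G: (18, 1) + (24, 18). λ = (18 - 1)/(24 - 18) ≡ 17/6 mod 31. 6⁻¹ ≡ 26 (mod 31), so λ ≡ 8.
  x = λ² - 18 - 24 = 64 - 42 ≡ 22; y = λ·(18 - 22) - 1 ≡ 29. → (22, 29)

(22, 29)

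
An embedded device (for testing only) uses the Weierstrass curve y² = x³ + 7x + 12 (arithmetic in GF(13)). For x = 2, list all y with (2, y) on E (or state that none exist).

none

x³ + 7x + 12 = 34 ≡ 8 (mod 13).
8 is a non-residue mod 13; no y exists.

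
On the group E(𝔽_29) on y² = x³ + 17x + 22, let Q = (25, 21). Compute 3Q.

(9, 18)

Repeated addition: build up to 3Q.
2Q: tangent at (25, 21): λ = (3·25² + 17)/(2·21) ≡ 7/13. 13⁻¹ ≡ 9 (mod 29), so λ ≡ 7·9 ≡ 5.
  x = λ² - 25 - 25 = 25 - 50 ≡ 4; y = λ·(25 - 4) - 21 ≡ 26. → (4, 26)
3Q: (4, 26) + (25, 21). λ = (21 - 26)/(25 - 4) ≡ 24/21 mod 29. 21⁻¹ ≡ 18 (mod 29), so λ ≡ 26.
  x = λ² - 4 - 25 = 676 - 29 ≡ 9; y = λ·(4 - 9) - 26 ≡ 18. → (9, 18)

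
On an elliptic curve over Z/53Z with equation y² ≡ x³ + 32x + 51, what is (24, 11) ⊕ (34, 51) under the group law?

(11, 41)

(24, 11) + (34, 51). λ = (51 - 11)/(34 - 24) ≡ 40/10 mod 53. 10⁻¹ ≡ 16 (mod 53), so λ ≡ 4.
  x = λ² - 24 - 34 = 16 - 58 ≡ 11; y = λ·(24 - 11) - 11 ≡ 41. → (11, 41)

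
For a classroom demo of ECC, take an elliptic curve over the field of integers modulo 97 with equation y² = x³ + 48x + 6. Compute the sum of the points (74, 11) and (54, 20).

(74, 11) + (54, 20). λ = (20 - 11)/(54 - 74) ≡ 9/77 mod 97. 77⁻¹ ≡ 63 (mod 97), so λ ≡ 82.
  x = λ² - 74 - 54 = 6724 - 128 ≡ 0; y = λ·(74 - 0) - 11 ≡ 43. → (0, 43)

(0, 43)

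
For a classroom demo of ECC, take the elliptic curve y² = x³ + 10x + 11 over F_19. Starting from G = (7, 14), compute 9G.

(14, 8)

Repeated addition: build up to 9G.
2G: tangent at (7, 14): λ = (3·7² + 10)/(2·14) ≡ 5/9. 9⁻¹ ≡ 17 (mod 19) since 9·17 = 153 ≡ 1, so λ ≡ 5·17 ≡ 9.
  x = λ² - 7 - 7 = 81 - 14 ≡ 10; y = λ·(7 - 10) - 14 ≡ 16. → (10, 16)
3G: (10, 16) + (7, 14). λ = (14 - 16)/(7 - 10) ≡ 17/16 mod 19. 16⁻¹ ≡ 6 (mod 19), so λ ≡ 7.
  x = λ² - 10 - 7 = 49 - 17 ≡ 13; y = λ·(10 - 13) - 16 ≡ 1. → (13, 1)
4G: (13, 1) + (7, 14). λ = (14 - 1)/(7 - 13) ≡ 13/13 mod 19. 13⁻¹ ≡ 3 (mod 19), so λ ≡ 1.
  x = λ² - 13 - 7 = 1 - 20 ≡ 0; y = λ·(13 - 0) - 1 ≡ 12. → (0, 12)
5G: (0, 12) + (7, 14). λ = (14 - 12)/(7 - 0) ≡ 2/7 mod 19. 7⁻¹ ≡ 11 (mod 19) since 7·11 = 77 ≡ 1, so λ ≡ 3.
  x = λ² - 0 - 7 = 9 - 7 ≡ 2; y = λ·(0 - 2) - 12 ≡ 1. → (2, 1)
6G: (2, 1) + (7, 14). λ = (14 - 1)/(7 - 2) ≡ 13/5 mod 19. 5⁻¹ ≡ 4 (mod 19), so λ ≡ 14.
  x = λ² - 2 - 7 = 196 - 9 ≡ 16; y = λ·(2 - 16) - 1 ≡ 12. → (16, 12)
7G: (16, 12) + (7, 14). λ = (14 - 12)/(7 - 16) ≡ 2/10 mod 19. 10⁻¹ ≡ 2 (mod 19), so λ ≡ 4.
  x = λ² - 16 - 7 = 16 - 23 ≡ 12; y = λ·(16 - 12) - 12 ≡ 4. → (12, 4)
8G: (12, 4) + (7, 14). λ = (14 - 4)/(7 - 12) ≡ 10/14 mod 19. 14⁻¹ ≡ 15 (mod 19), so λ ≡ 17.
  x = λ² - 12 - 7 = 289 - 19 ≡ 4; y = λ·(12 - 4) - 4 ≡ 18. → (4, 18)
9G: (4, 18) + (7, 14). λ = (14 - 18)/(7 - 4) ≡ 15/3 mod 19. 3⁻¹ ≡ 13 (mod 19), so λ ≡ 5.
  x = λ² - 4 - 7 = 25 - 11 ≡ 14; y = λ·(4 - 14) - 18 ≡ 8. → (14, 8)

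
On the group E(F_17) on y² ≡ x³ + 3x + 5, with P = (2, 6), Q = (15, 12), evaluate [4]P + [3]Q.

(12, 16)

First 4P:
Repeated addition: build up to 4P.
2P: tangent at (2, 6): λ = (3·2² + 3)/(2·6) ≡ 15/12. 12⁻¹ ≡ 10 (mod 17), so λ ≡ 15·10 ≡ 14.
  x = λ² - 2 - 2 = 196 - 4 ≡ 5; y = λ·(2 - 5) - 6 ≡ 3. → (5, 3)
3P: (5, 3) + (2, 6). λ = (6 - 3)/(2 - 5) ≡ 3/14 mod 17. 14⁻¹ ≡ 11 (mod 17) since 14·11 = 154 ≡ 1, so λ ≡ 16.
  x = λ² - 5 - 2 = 256 - 7 ≡ 11; y = λ·(5 - 11) - 3 ≡ 3. → (11, 3)
4P: (11, 3) + (2, 6). λ = (6 - 3)/(2 - 11) ≡ 3/8 mod 17. 8⁻¹ ≡ 15 (mod 17) since 8·15 = 120 ≡ 1, so λ ≡ 11.
  x = λ² - 11 - 2 = 121 - 13 ≡ 6; y = λ·(11 - 6) - 3 ≡ 1. → (6, 1)
4P = (6, 1).
Next 3Q:
Repeated addition: build up to 3Q.
2Q: tangent at (15, 12): λ = (3·15² + 3)/(2·12) ≡ 15/7. 7⁻¹ ≡ 5 (mod 17), so λ ≡ 15·5 ≡ 7.
  x = λ² - 15 - 15 = 49 - 30 ≡ 2; y = λ·(15 - 2) - 12 ≡ 11. → (2, 11)
3Q: (2, 11) + (15, 12). λ = (12 - 11)/(15 - 2) ≡ 1/13 mod 17. 13⁻¹ ≡ 4 (mod 17) since 13·4 = 52 ≡ 1, so λ ≡ 4.
  x = λ² - 2 - 15 = 16 - 17 ≡ 16; y = λ·(2 - 16) - 11 ≡ 1. → (16, 1)
3Q = (16, 1).
Finally 4P + 3Q:
(6, 1) + (16, 1). λ = (1 - 1)/(16 - 6) ≡ 0/10 mod 17. 10⁻¹ ≡ 12 (mod 17) since 10·12 = 120 ≡ 1, so λ ≡ 0.
  x = λ² - 6 - 16 = 0 - 22 ≡ 12; y = λ·(6 - 12) - 1 ≡ 16. → (12, 16)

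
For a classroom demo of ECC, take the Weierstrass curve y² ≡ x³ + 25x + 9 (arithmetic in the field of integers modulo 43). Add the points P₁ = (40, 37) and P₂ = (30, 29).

(40, 37) + (30, 29). λ = (29 - 37)/(30 - 40) ≡ 35/33 mod 43. 33⁻¹ ≡ 30 (mod 43), so λ ≡ 18.
  x = λ² - 40 - 30 = 324 - 70 ≡ 39; y = λ·(40 - 39) - 37 ≡ 24. → (39, 24)

(39, 24)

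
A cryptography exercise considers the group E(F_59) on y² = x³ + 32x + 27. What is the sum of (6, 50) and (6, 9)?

O

The two points share x = 6 and their y-coordinates satisfy 50 + 9 ≡ 0 (mod 59), so they are inverses. Their sum is ∞.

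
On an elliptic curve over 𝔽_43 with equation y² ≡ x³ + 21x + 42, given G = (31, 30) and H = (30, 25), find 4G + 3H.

(17, 18)

First 4G:
Double-and-add on 4 = (100)₂. Start with G = (31, 30) for the leading 1-bit.
double: tangent at (31, 30): λ = (3·31² + 21)/(2·30) ≡ 23/17. 17⁻¹ ≡ 38 (mod 43) since 17·38 = 646 ≡ 1, so λ ≡ 23·38 ≡ 14.
  x = λ² - 31 - 31 = 196 - 62 ≡ 5; y = λ·(31 - 5) - 30 ≡ 33. → (5, 33)
double: tangent at (5, 33): λ = (3·5² + 21)/(2·33) ≡ 10/23. 23⁻¹ ≡ 15 (mod 43), so λ ≡ 10·15 ≡ 21.
  x = λ² - 5 - 5 = 441 - 10 ≡ 1; y = λ·(5 - 1) - 33 ≡ 8. → (1, 8)
4G = (1, 8).
Next 3H:
Repeated addition: build up to 3H.
2H: tangent at (30, 25): λ = (3·30² + 21)/(2·25) ≡ 12/7. 7⁻¹ ≡ 37 (mod 43) since 7·37 = 259 ≡ 1, so λ ≡ 12·37 ≡ 14.
  x = λ² - 30 - 30 = 196 - 60 ≡ 7; y = λ·(30 - 7) - 25 ≡ 39. → (7, 39)
3H: (7, 39) + (30, 25). λ = (25 - 39)/(30 - 7) ≡ 29/23 mod 43. 23⁻¹ ≡ 15 (mod 43), so λ ≡ 5.
  x = λ² - 7 - 30 = 25 - 37 ≡ 31; y = λ·(7 - 31) - 39 ≡ 13. → (31, 13)
3H = (31, 13).
Finally 4G + 3H:
(1, 8) + (31, 13). λ = (13 - 8)/(31 - 1) ≡ 5/30 mod 43. 30⁻¹ ≡ 33 (mod 43), so λ ≡ 36.
  x = λ² - 1 - 31 = 1296 - 32 ≡ 17; y = λ·(1 - 17) - 8 ≡ 18. → (17, 18)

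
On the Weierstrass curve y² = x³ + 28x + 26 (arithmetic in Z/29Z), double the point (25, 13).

tangent at (25, 13): λ = (3·25² + 28)/(2·13) ≡ 18/26. 26⁻¹ ≡ 19 (mod 29) since 26·19 = 494 ≡ 1, so λ ≡ 18·19 ≡ 23.
  x = λ² - 25 - 25 = 529 - 50 ≡ 15; y = λ·(25 - 15) - 13 ≡ 14. → (15, 14)

(15, 14)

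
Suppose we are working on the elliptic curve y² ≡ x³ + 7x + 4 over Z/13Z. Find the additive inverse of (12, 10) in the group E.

-(12, 10) = (12, -10 mod 13) = (12, 3).

(12, 3)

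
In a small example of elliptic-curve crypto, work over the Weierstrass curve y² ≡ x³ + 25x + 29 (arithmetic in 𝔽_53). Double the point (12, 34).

(19, 46)

tangent at (12, 34): λ = (3·12² + 25)/(2·34) ≡ 33/15. 15⁻¹ ≡ 46 (mod 53) since 15·46 = 690 ≡ 1, so λ ≡ 33·46 ≡ 34.
  x = λ² - 12 - 12 = 1156 - 24 ≡ 19; y = λ·(12 - 19) - 34 ≡ 46. → (19, 46)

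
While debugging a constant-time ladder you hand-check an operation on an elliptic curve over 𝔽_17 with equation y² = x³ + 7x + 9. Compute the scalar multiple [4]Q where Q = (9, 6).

Repeated addition: build up to 4Q.
2Q: tangent at (9, 6): λ = (3·9² + 7)/(2·6) ≡ 12/12. 12⁻¹ ≡ 10 (mod 17), so λ ≡ 12·10 ≡ 1.
  x = λ² - 9 - 9 = 1 - 18 ≡ 0; y = λ·(9 - 0) - 6 ≡ 3. → (0, 3)
3Q: (0, 3) + (9, 6). λ = (6 - 3)/(9 - 0) ≡ 3/9 mod 17. 9⁻¹ ≡ 2 (mod 17), so λ ≡ 6.
  x = λ² - 0 - 9 = 36 - 9 ≡ 10; y = λ·(0 - 10) - 3 ≡ 5. → (10, 5)
4Q: (10, 5) + (9, 6). λ = (6 - 5)/(9 - 10) ≡ 1/16 mod 17. 16⁻¹ ≡ 16 (mod 17), so λ ≡ 16.
  x = λ² - 10 - 9 = 256 - 19 ≡ 16; y = λ·(10 - 16) - 5 ≡ 1. → (16, 1)

(16, 1)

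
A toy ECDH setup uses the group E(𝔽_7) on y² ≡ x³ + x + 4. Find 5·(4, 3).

O

Write G = (4, 3).
Double-and-add on 5 = (101)₂. Start with G = (4, 3) for the leading 1-bit.
double: tangent at (4, 3): λ = (3·4² + 1)/(2·3) ≡ 0/6. 6⁻¹ ≡ 6 (mod 7) since 6·6 = 36 ≡ 1, so λ ≡ 0·6 ≡ 0.
  x = λ² - 4 - 4 = 0 - 8 ≡ 6; y = λ·(4 - 6) - 3 ≡ 4. → (6, 4)
double: tangent at (6, 4): λ = (3·6² + 1)/(2·4) ≡ 4/1. 1⁻¹ ≡ 1 (mod 7), so λ ≡ 4·1 ≡ 4.
  x = λ² - 6 - 6 = 16 - 12 ≡ 4; y = λ·(6 - 4) - 4 ≡ 4. → (4, 4)
add G: (4, 4) + (4, 3): same x and y₁ ≡ -y₂, so the sum is O.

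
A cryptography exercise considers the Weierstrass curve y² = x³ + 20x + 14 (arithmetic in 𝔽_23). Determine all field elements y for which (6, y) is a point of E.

none

x³ + 20x + 14 = 350 ≡ 5 (mod 23).
5 is a non-residue mod 23; no y exists.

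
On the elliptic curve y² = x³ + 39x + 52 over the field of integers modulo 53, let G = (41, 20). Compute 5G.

Repeated addition: build up to 5G.
2G: tangent at (41, 20): λ = (3·41² + 39)/(2·20) ≡ 47/40. 40⁻¹ ≡ 4 (mod 53) since 40·4 = 160 ≡ 1, so λ ≡ 47·4 ≡ 29.
  x = λ² - 41 - 41 = 841 - 82 ≡ 17; y = λ·(41 - 17) - 20 ≡ 40. → (17, 40)
3G: (17, 40) + (41, 20). λ = (20 - 40)/(41 - 17) ≡ 33/24 mod 53. 24⁻¹ ≡ 42 (mod 53), so λ ≡ 8.
  x = λ² - 17 - 41 = 64 - 58 ≡ 6; y = λ·(17 - 6) - 40 ≡ 48. → (6, 48)
4G: (6, 48) + (41, 20). λ = (20 - 48)/(41 - 6) ≡ 25/35 mod 53. 35⁻¹ ≡ 50 (mod 53), so λ ≡ 31.
  x = λ² - 6 - 41 = 961 - 47 ≡ 13; y = λ·(6 - 13) - 48 ≡ 0. → (13, 0)
5G: (13, 0) + (41, 20). λ = (20 - 0)/(41 - 13) ≡ 20/28 mod 53. 28⁻¹ ≡ 36 (mod 53), so λ ≡ 31.
  x = λ² - 13 - 41 = 961 - 54 ≡ 6; y = λ·(13 - 6) - 0 ≡ 5. → (6, 5)

(6, 5)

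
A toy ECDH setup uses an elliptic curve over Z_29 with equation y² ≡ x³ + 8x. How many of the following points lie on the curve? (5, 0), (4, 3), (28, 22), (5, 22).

(5, 0): 0² ≡ 0, rhs ≡ 20 → off.
(4, 3): 3² ≡ 9, rhs ≡ 9 → on.
(28, 22): 22² ≡ 20, rhs ≡ 20 → on.
(5, 22): 22² ≡ 20, rhs ≡ 20 → on.

3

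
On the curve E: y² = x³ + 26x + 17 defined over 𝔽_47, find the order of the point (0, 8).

2P: tangent at (0, 8): λ = (3·0² + 26)/(2·8) ≡ 26/16. 16⁻¹ ≡ 3 (mod 47), so λ ≡ 26·3 ≡ 31.
  x = λ² - 0 - 0 = 961 - 0 ≡ 21; y = λ·(0 - 21) - 8 ≡ 46. → (21, 46)
3P: (21, 46) + (0, 8). λ = (8 - 46)/(0 - 21) ≡ 9/26 mod 47. 26⁻¹ ≡ 38 (mod 47) since 26·38 = 988 ≡ 1, so λ ≡ 13.
  x = λ² - 21 - 0 = 169 - 21 ≡ 7; y = λ·(21 - 7) - 46 ≡ 42. → (7, 42)
4P: (7, 42) + (0, 8). λ = (8 - 42)/(0 - 7) ≡ 13/40 mod 47. 40⁻¹ ≡ 20 (mod 47) since 40·20 = 800 ≡ 1, so λ ≡ 25.
  x = λ² - 7 - 0 = 625 - 7 ≡ 7; y = λ·(7 - 7) - 42 ≡ 5. → (7, 5)
5P: (7, 5) + (0, 8). λ = (8 - 5)/(0 - 7) ≡ 3/40 mod 47. 40⁻¹ ≡ 20 (mod 47), so λ ≡ 13.
  x = λ² - 7 - 0 = 169 - 7 ≡ 21; y = λ·(7 - 21) - 5 ≡ 1. → (21, 1)
6P: (21, 1) + (0, 8). λ = (8 - 1)/(0 - 21) ≡ 7/26 mod 47. 26⁻¹ ≡ 38 (mod 47), so λ ≡ 31.
  x = λ² - 21 - 0 = 961 - 21 ≡ 0; y = λ·(21 - 0) - 1 ≡ 39. → (0, 39)
7P: (0, 39) + (0, 8): same x and y₁ ≡ -y₂, so the sum is ∞.
7P = ∞, so the order is 7.

7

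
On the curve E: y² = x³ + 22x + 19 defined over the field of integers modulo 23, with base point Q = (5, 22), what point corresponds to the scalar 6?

(9, 7)

Repeated addition: build up to 6Q.
2Q: tangent at (5, 22): λ = (3·5² + 22)/(2·22) ≡ 5/21. 21⁻¹ ≡ 11 (mod 23), so λ ≡ 5·11 ≡ 9.
  x = λ² - 5 - 5 = 81 - 10 ≡ 2; y = λ·(5 - 2) - 22 ≡ 5. → (2, 5)
3Q: (2, 5) + (5, 22). λ = (22 - 5)/(5 - 2) ≡ 17/3 mod 23. 3⁻¹ ≡ 8 (mod 23), so λ ≡ 21.
  x = λ² - 2 - 5 = 441 - 7 ≡ 20; y = λ·(2 - 20) - 5 ≡ 8. → (20, 8)
4Q: (20, 8) + (5, 22). λ = (22 - 8)/(5 - 20) ≡ 14/8 mod 23. 8⁻¹ ≡ 3 (mod 23) since 8·3 = 24 ≡ 1, so λ ≡ 19.
  x = λ² - 20 - 5 = 361 - 25 ≡ 14; y = λ·(20 - 14) - 8 ≡ 14. → (14, 14)
5Q: (14, 14) + (5, 22). λ = (22 - 14)/(5 - 14) ≡ 8/14 mod 23. 14⁻¹ ≡ 5 (mod 23) since 14·5 = 70 ≡ 1, so λ ≡ 17.
  x = λ² - 14 - 5 = 289 - 19 ≡ 17; y = λ·(14 - 17) - 14 ≡ 4. → (17, 4)
6Q: (17, 4) + (5, 22). λ = (22 - 4)/(5 - 17) ≡ 18/11 mod 23. 11⁻¹ ≡ 21 (mod 23) since 11·21 = 231 ≡ 1, so λ ≡ 10.
  x = λ² - 17 - 5 = 100 - 22 ≡ 9; y = λ·(17 - 9) - 4 ≡ 7. → (9, 7)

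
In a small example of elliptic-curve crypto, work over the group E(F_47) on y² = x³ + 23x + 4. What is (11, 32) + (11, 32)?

tangent at (11, 32): λ = (3·11² + 23)/(2·32) ≡ 10/17. 17⁻¹ ≡ 36 (mod 47), so λ ≡ 10·36 ≡ 31.
  x = λ² - 11 - 11 = 961 - 22 ≡ 46; y = λ·(11 - 46) - 32 ≡ 11. → (46, 11)

(46, 11)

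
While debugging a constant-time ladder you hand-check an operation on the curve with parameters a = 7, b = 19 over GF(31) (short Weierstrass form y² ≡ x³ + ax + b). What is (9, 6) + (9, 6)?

(7, 15)

tangent at (9, 6): λ = (3·9² + 7)/(2·6) ≡ 2/12. 12⁻¹ ≡ 13 (mod 31), so λ ≡ 2·13 ≡ 26.
  x = λ² - 9 - 9 = 676 - 18 ≡ 7; y = λ·(9 - 7) - 6 ≡ 15. → (7, 15)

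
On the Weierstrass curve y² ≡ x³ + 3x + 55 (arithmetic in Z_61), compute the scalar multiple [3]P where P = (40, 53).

Repeated addition: build up to 3P.
2P: tangent at (40, 53): λ = (3·40² + 3)/(2·53) ≡ 45/45. 45⁻¹ ≡ 19 (mod 61), so λ ≡ 45·19 ≡ 1.
  x = λ² - 40 - 40 = 1 - 80 ≡ 43; y = λ·(40 - 43) - 53 ≡ 5. → (43, 5)
3P: (43, 5) + (40, 53). λ = (53 - 5)/(40 - 43) ≡ 48/58 mod 61. 58⁻¹ ≡ 20 (mod 61), so λ ≡ 45.
  x = λ² - 43 - 40 = 2025 - 83 ≡ 51; y = λ·(43 - 51) - 5 ≡ 1. → (51, 1)

(51, 1)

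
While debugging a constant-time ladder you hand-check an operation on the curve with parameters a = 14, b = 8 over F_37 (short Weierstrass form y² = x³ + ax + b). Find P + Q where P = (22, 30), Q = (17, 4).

(28, 35)

(22, 30) + (17, 4). λ = (4 - 30)/(17 - 22) ≡ 11/32 mod 37. 32⁻¹ ≡ 22 (mod 37), so λ ≡ 20.
  x = λ² - 22 - 17 = 400 - 39 ≡ 28; y = λ·(22 - 28) - 30 ≡ 35. → (28, 35)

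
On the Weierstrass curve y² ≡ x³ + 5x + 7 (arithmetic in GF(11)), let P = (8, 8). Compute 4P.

Double-and-add on 4 = (100)₂. Start with P = (8, 8) for the leading 1-bit.
double: tangent at (8, 8): λ = (3·8² + 5)/(2·8) ≡ 10/5. 5⁻¹ ≡ 9 (mod 11), so λ ≡ 10·9 ≡ 2.
  x = λ² - 8 - 8 = 4 - 16 ≡ 10; y = λ·(8 - 10) - 8 ≡ 10. → (10, 10)
double: tangent at (10, 10): λ = (3·10² + 5)/(2·10) ≡ 8/9. 9⁻¹ ≡ 5 (mod 11), so λ ≡ 8·5 ≡ 7.
  x = λ² - 10 - 10 = 49 - 20 ≡ 7; y = λ·(10 - 7) - 10 ≡ 0. → (7, 0)

(7, 0)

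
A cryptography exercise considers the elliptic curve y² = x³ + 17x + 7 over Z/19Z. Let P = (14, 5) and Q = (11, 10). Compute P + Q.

(14, 5) + (11, 10). λ = (10 - 5)/(11 - 14) ≡ 5/16 mod 19. 16⁻¹ ≡ 6 (mod 19) since 16·6 = 96 ≡ 1, so λ ≡ 11.
  x = λ² - 14 - 11 = 121 - 25 ≡ 1; y = λ·(14 - 1) - 5 ≡ 5. → (1, 5)

(1, 5)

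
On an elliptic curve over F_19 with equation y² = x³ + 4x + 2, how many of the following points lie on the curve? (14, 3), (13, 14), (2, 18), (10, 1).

(14, 3): 3² ≡ 9, rhs ≡ 9 → on.
(13, 14): 14² ≡ 6, rhs ≡ 9 → off.
(2, 18): 18² ≡ 1, rhs ≡ 18 → off.
(10, 1): 1² ≡ 1, rhs ≡ 16 → off.

1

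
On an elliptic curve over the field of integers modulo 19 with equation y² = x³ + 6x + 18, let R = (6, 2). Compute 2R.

(7, 17)

tangent at (6, 2): λ = (3·6² + 6)/(2·2) ≡ 0/4. 4⁻¹ ≡ 5 (mod 19), so λ ≡ 0·5 ≡ 0.
  x = λ² - 6 - 6 = 0 - 12 ≡ 7; y = λ·(6 - 7) - 2 ≡ 17. → (7, 17)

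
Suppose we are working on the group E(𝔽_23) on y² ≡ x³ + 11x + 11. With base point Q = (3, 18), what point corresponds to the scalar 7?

(2, 8)

Double-and-add on 7 = (111)₂. Start with Q = (3, 18) for the leading 1-bit.
double: tangent at (3, 18): λ = (3·3² + 11)/(2·18) ≡ 15/13. 13⁻¹ ≡ 16 (mod 23), so λ ≡ 15·16 ≡ 10.
  x = λ² - 3 - 3 = 100 - 6 ≡ 2; y = λ·(3 - 2) - 18 ≡ 15. → (2, 15)
add Q: (2, 15) + (3, 18). λ = (18 - 15)/(3 - 2) ≡ 3/1 mod 23. 1⁻¹ ≡ 1 (mod 23), so λ ≡ 3.
  x = λ² - 2 - 3 = 9 - 5 ≡ 4; y = λ·(2 - 4) - 15 ≡ 2. → (4, 2)
double: tangent at (4, 2): λ = (3·4² + 11)/(2·2) ≡ 13/4. 4⁻¹ ≡ 6 (mod 23), so λ ≡ 13·6 ≡ 9.
  x = λ² - 4 - 4 = 81 - 8 ≡ 4; y = λ·(4 - 4) - 2 ≡ 21. → (4, 21)
add Q: (4, 21) + (3, 18). λ = (18 - 21)/(3 - 4) ≡ 20/22 mod 23. 22⁻¹ ≡ 22 (mod 23), so λ ≡ 3.
  x = λ² - 4 - 3 = 9 - 7 ≡ 2; y = λ·(4 - 2) - 21 ≡ 8. → (2, 8)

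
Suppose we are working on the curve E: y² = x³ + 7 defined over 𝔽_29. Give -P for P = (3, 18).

(3, 11)

-(3, 18) = (3, -18 mod 29) = (3, 11).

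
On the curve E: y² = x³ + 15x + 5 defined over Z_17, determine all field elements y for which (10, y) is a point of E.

x³ + 15x + 5 = 1155 ≡ 16 (mod 17).
Square roots of 16 mod 17: 4 and 13 (since 4² = 16 ≡ 16).

4, 13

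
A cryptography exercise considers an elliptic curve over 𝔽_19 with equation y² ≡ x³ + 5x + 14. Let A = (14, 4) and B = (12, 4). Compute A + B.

(14, 4) + (12, 4). λ = (4 - 4)/(12 - 14) ≡ 0/17 mod 19. 17⁻¹ ≡ 9 (mod 19) since 17·9 = 153 ≡ 1, so λ ≡ 0.
  x = λ² - 14 - 12 = 0 - 26 ≡ 12; y = λ·(14 - 12) - 4 ≡ 15. → (12, 15)

(12, 15)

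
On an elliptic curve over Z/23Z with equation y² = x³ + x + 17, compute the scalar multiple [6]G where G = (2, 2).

(5, 20)

Repeated addition: build up to 6G.
2G: tangent at (2, 2): λ = (3·2² + 1)/(2·2) ≡ 13/4. 4⁻¹ ≡ 6 (mod 23) since 4·6 = 24 ≡ 1, so λ ≡ 13·6 ≡ 9.
  x = λ² - 2 - 2 = 81 - 4 ≡ 8; y = λ·(2 - 8) - 2 ≡ 13. → (8, 13)
3G: (8, 13) + (2, 2). λ = (2 - 13)/(2 - 8) ≡ 12/17 mod 23. 17⁻¹ ≡ 19 (mod 23), so λ ≡ 21.
  x = λ² - 8 - 2 = 441 - 10 ≡ 17; y = λ·(8 - 17) - 13 ≡ 5. → (17, 5)
4G: (17, 5) + (2, 2). λ = (2 - 5)/(2 - 17) ≡ 20/8 mod 23. 8⁻¹ ≡ 3 (mod 23) since 8·3 = 24 ≡ 1, so λ ≡ 14.
  x = λ² - 17 - 2 = 196 - 19 ≡ 16; y = λ·(17 - 16) - 5 ≡ 9. → (16, 9)
5G: (16, 9) + (2, 2). λ = (2 - 9)/(2 - 16) ≡ 16/9 mod 23. 9⁻¹ ≡ 18 (mod 23), so λ ≡ 12.
  x = λ² - 16 - 2 = 144 - 18 ≡ 11; y = λ·(16 - 11) - 9 ≡ 5. → (11, 5)
6G: (11, 5) + (2, 2). λ = (2 - 5)/(2 - 11) ≡ 20/14 mod 23. 14⁻¹ ≡ 5 (mod 23), so λ ≡ 8.
  x = λ² - 11 - 2 = 64 - 13 ≡ 5; y = λ·(11 - 5) - 5 ≡ 20. → (5, 20)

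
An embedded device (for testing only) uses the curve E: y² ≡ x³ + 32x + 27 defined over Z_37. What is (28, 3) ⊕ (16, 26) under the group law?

(18, 21)

(28, 3) + (16, 26). λ = (26 - 3)/(16 - 28) ≡ 23/25 mod 37. 25⁻¹ ≡ 3 (mod 37), so λ ≡ 32.
  x = λ² - 28 - 16 = 1024 - 44 ≡ 18; y = λ·(28 - 18) - 3 ≡ 21. → (18, 21)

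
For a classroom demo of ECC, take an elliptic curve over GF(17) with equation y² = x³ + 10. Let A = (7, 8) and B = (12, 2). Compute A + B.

(7, 8) + (12, 2). λ = (2 - 8)/(12 - 7) ≡ 11/5 mod 17. 5⁻¹ ≡ 7 (mod 17), so λ ≡ 9.
  x = λ² - 7 - 12 = 81 - 19 ≡ 11; y = λ·(7 - 11) - 8 ≡ 7. → (11, 7)

(11, 7)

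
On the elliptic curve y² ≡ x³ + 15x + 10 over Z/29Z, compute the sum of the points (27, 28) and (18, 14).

(19, 7)

(27, 28) + (18, 14). λ = (14 - 28)/(18 - 27) ≡ 15/20 mod 29. 20⁻¹ ≡ 16 (mod 29), so λ ≡ 8.
  x = λ² - 27 - 18 = 64 - 45 ≡ 19; y = λ·(27 - 19) - 28 ≡ 7. → (19, 7)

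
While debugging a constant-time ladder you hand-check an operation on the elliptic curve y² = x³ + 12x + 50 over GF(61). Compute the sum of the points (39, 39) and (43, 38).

(21, 48)

(39, 39) + (43, 38). λ = (38 - 39)/(43 - 39) ≡ 60/4 mod 61. 4⁻¹ ≡ 46 (mod 61) since 4·46 = 184 ≡ 1, so λ ≡ 15.
  x = λ² - 39 - 43 = 225 - 82 ≡ 21; y = λ·(39 - 21) - 39 ≡ 48. → (21, 48)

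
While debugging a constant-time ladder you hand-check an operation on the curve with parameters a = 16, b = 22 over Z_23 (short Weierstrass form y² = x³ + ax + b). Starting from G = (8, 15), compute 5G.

Repeated addition: build up to 5G.
2G: tangent at (8, 15): λ = (3·8² + 16)/(2·15) ≡ 1/7. 7⁻¹ ≡ 10 (mod 23) since 7·10 = 70 ≡ 1, so λ ≡ 1·10 ≡ 10.
  x = λ² - 8 - 8 = 100 - 16 ≡ 15; y = λ·(8 - 15) - 15 ≡ 7. → (15, 7)
3G: (15, 7) + (8, 15). λ = (15 - 7)/(8 - 15) ≡ 8/16 mod 23. 16⁻¹ ≡ 13 (mod 23) since 16·13 = 208 ≡ 1, so λ ≡ 12.
  x = λ² - 15 - 8 = 144 - 23 ≡ 6; y = λ·(15 - 6) - 7 ≡ 9. → (6, 9)
4G: (6, 9) + (8, 15). λ = (15 - 9)/(8 - 6) ≡ 6/2 mod 23. 2⁻¹ ≡ 12 (mod 23) since 2·12 = 24 ≡ 1, so λ ≡ 3.
  x = λ² - 6 - 8 = 9 - 14 ≡ 18; y = λ·(6 - 18) - 9 ≡ 1. → (18, 1)
5G: (18, 1) + (8, 15). λ = (15 - 1)/(8 - 18) ≡ 14/13 mod 23. 13⁻¹ ≡ 16 (mod 23), so λ ≡ 17.
  x = λ² - 18 - 8 = 289 - 26 ≡ 10; y = λ·(18 - 10) - 1 ≡ 20. → (10, 20)

(10, 20)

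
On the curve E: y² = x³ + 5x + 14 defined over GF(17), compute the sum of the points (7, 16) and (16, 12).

(7, 16) + (16, 12). λ = (12 - 16)/(16 - 7) ≡ 13/9 mod 17. 9⁻¹ ≡ 2 (mod 17), so λ ≡ 9.
  x = λ² - 7 - 16 = 81 - 23 ≡ 7; y = λ·(7 - 7) - 16 ≡ 1. → (7, 1)

(7, 1)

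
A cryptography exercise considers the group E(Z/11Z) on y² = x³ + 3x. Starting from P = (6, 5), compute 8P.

O

Repeated addition: build up to 8P.
2P: tangent at (6, 5): λ = (3·6² + 3)/(2·5) ≡ 1/10. 10⁻¹ ≡ 10 (mod 11), so λ ≡ 1·10 ≡ 10.
  x = λ² - 6 - 6 = 100 - 12 ≡ 0; y = λ·(6 - 0) - 5 ≡ 0. → (0, 0)
3P: (0, 0) + (6, 5). λ = (5 - 0)/(6 - 0) ≡ 5/6 mod 11. 6⁻¹ ≡ 2 (mod 11), so λ ≡ 10.
  x = λ² - 0 - 6 = 100 - 6 ≡ 6; y = λ·(0 - 6) - 0 ≡ 6. → (6, 6)
4P: (6, 6) + (6, 5): same x and y₁ ≡ -y₂, so the sum is O.
5P: O + (6, 5) = (6, 5) (identity).
6P: tangent at (6, 5): λ = (3·6² + 3)/(2·5) ≡ 1/10. 10⁻¹ ≡ 10 (mod 11) since 10·10 = 100 ≡ 1, so λ ≡ 1·10 ≡ 10.
  x = λ² - 6 - 6 = 100 - 12 ≡ 0; y = λ·(6 - 0) - 5 ≡ 0. → (0, 0)
7P: (0, 0) + (6, 5). λ = (5 - 0)/(6 - 0) ≡ 5/6 mod 11. 6⁻¹ ≡ 2 (mod 11), so λ ≡ 10.
  x = λ² - 0 - 6 = 100 - 6 ≡ 6; y = λ·(0 - 6) - 0 ≡ 6. → (6, 6)
8P: (6, 6) + (6, 5): same x and y₁ ≡ -y₂, so the sum is O.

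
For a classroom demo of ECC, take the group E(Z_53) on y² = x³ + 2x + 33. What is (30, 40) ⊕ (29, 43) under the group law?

(3, 38)

(30, 40) + (29, 43). λ = (43 - 40)/(29 - 30) ≡ 3/52 mod 53. 52⁻¹ ≡ 52 (mod 53) since 52·52 = 2704 ≡ 1, so λ ≡ 50.
  x = λ² - 30 - 29 = 2500 - 59 ≡ 3; y = λ·(30 - 3) - 40 ≡ 38. → (3, 38)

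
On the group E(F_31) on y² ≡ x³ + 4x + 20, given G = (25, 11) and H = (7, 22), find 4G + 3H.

(3, 20)

First 4G:
Repeated addition: build up to 4G.
2G: tangent at (25, 11): λ = (3·25² + 4)/(2·11) ≡ 19/22. 22⁻¹ ≡ 24 (mod 31) since 22·24 = 528 ≡ 1, so λ ≡ 19·24 ≡ 22.
  x = λ² - 25 - 25 = 484 - 50 ≡ 0; y = λ·(25 - 0) - 11 ≡ 12. → (0, 12)
3G: (0, 12) + (25, 11). λ = (11 - 12)/(25 - 0) ≡ 30/25 mod 31. 25⁻¹ ≡ 5 (mod 31), so λ ≡ 26.
  x = λ² - 0 - 25 = 676 - 25 ≡ 0; y = λ·(0 - 0) - 12 ≡ 19. → (0, 19)
4G: (0, 19) + (25, 11). λ = (11 - 19)/(25 - 0) ≡ 23/25 mod 31. 25⁻¹ ≡ 5 (mod 31) since 25·5 = 125 ≡ 1, so λ ≡ 22.
  x = λ² - 0 - 25 = 484 - 25 ≡ 25; y = λ·(0 - 25) - 19 ≡ 20. → (25, 20)
4G = (25, 20).
Next 3H:
Repeated addition: build up to 3H.
2H: tangent at (7, 22): λ = (3·7² + 4)/(2·22) ≡ 27/13. 13⁻¹ ≡ 12 (mod 31) since 13·12 = 156 ≡ 1, so λ ≡ 27·12 ≡ 14.
  x = λ² - 7 - 7 = 196 - 14 ≡ 27; y = λ·(7 - 27) - 22 ≡ 8. → (27, 8)
3H: (27, 8) + (7, 22). λ = (22 - 8)/(7 - 27) ≡ 14/11 mod 31. 11⁻¹ ≡ 17 (mod 31), so λ ≡ 21.
  x = λ² - 27 - 7 = 441 - 34 ≡ 4; y = λ·(27 - 4) - 8 ≡ 10. → (4, 10)
3H = (4, 10).
Finally 4G + 3H:
(25, 20) + (4, 10). λ = (10 - 20)/(4 - 25) ≡ 21/10 mod 31. 10⁻¹ ≡ 28 (mod 31), so λ ≡ 30.
  x = λ² - 25 - 4 = 900 - 29 ≡ 3; y = λ·(25 - 3) - 20 ≡ 20. → (3, 20)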